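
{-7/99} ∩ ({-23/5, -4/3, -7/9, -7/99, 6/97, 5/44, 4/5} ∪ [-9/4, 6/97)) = {-7/99}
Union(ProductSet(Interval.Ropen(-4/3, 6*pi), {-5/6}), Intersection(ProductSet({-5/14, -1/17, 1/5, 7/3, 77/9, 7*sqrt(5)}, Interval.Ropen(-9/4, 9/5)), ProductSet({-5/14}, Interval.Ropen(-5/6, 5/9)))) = Union(ProductSet({-5/14}, Interval.Ropen(-5/6, 5/9)), ProductSet(Interval.Ropen(-4/3, 6*pi), {-5/6}))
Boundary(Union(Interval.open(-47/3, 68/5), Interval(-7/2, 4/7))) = {-47/3, 68/5}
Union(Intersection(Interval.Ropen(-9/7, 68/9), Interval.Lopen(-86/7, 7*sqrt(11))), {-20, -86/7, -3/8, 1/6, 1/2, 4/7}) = Union({-20, -86/7}, Interval.Ropen(-9/7, 68/9))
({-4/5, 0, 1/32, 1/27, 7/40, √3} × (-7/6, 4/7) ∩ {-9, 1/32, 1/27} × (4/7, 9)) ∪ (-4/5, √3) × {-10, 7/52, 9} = (-4/5, √3) × {-10, 7/52, 9}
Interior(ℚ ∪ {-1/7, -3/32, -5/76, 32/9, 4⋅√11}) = ∅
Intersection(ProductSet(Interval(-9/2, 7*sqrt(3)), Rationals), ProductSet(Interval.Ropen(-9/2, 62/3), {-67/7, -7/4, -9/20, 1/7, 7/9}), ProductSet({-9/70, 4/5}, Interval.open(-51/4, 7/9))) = ProductSet({-9/70, 4/5}, {-67/7, -7/4, -9/20, 1/7})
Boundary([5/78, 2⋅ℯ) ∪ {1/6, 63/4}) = {5/78, 63/4, 2⋅ℯ}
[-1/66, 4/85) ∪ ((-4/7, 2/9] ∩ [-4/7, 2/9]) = (-4/7, 2/9]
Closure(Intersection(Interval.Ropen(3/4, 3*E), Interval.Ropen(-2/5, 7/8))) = Interval(3/4, 7/8)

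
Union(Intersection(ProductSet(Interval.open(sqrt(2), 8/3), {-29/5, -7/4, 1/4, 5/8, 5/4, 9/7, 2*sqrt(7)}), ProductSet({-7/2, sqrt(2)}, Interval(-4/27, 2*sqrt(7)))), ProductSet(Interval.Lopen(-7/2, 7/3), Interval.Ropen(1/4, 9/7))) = ProductSet(Interval.Lopen(-7/2, 7/3), Interval.Ropen(1/4, 9/7))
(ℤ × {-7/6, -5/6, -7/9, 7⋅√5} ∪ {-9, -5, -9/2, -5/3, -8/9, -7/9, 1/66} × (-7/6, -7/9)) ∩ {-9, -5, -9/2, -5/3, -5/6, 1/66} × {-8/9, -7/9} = ({-9, -5} × {-7/9}) ∪ ({-9, -5, -9/2, -5/3, 1/66} × {-8/9})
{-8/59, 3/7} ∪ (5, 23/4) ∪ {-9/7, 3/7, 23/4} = {-9/7, -8/59, 3/7} ∪ (5, 23/4]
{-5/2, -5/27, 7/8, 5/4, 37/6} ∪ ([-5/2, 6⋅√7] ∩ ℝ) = [-5/2, 6⋅√7]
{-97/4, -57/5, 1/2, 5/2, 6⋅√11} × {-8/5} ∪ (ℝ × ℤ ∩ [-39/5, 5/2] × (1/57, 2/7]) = {-97/4, -57/5, 1/2, 5/2, 6⋅√11} × {-8/5}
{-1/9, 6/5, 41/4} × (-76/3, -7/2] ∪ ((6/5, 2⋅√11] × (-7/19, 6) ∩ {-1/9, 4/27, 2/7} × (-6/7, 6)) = {-1/9, 6/5, 41/4} × (-76/3, -7/2]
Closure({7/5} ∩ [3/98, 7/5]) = {7/5}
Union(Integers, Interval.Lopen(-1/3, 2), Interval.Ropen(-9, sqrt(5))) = Union(Integers, Interval.Ropen(-9, sqrt(5)))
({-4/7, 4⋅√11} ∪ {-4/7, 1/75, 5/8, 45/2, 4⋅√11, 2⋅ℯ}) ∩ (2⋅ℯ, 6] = ∅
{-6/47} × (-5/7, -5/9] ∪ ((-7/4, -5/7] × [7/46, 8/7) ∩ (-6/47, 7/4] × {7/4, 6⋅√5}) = {-6/47} × (-5/7, -5/9]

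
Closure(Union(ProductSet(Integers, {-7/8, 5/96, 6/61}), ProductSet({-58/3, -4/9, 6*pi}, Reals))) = Union(ProductSet({-58/3, -4/9, 6*pi}, Reals), ProductSet(Integers, {-7/8, 5/96, 6/61}))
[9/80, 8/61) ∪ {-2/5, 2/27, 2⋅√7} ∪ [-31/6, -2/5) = [-31/6, -2/5] ∪ {2/27, 2⋅√7} ∪ [9/80, 8/61)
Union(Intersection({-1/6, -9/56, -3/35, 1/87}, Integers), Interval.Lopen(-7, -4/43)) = Interval.Lopen(-7, -4/43)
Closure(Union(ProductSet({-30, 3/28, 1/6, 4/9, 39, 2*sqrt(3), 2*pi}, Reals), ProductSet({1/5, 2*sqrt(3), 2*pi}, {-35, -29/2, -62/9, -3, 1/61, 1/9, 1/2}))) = Union(ProductSet({1/5, 2*sqrt(3), 2*pi}, {-35, -29/2, -62/9, -3, 1/61, 1/9, 1/2}), ProductSet({-30, 3/28, 1/6, 4/9, 39, 2*sqrt(3), 2*pi}, Reals))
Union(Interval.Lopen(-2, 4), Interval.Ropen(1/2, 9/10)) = Interval.Lopen(-2, 4)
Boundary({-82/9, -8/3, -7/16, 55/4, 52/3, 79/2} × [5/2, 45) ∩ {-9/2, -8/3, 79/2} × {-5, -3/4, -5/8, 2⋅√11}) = {-8/3, 79/2} × {2⋅√11}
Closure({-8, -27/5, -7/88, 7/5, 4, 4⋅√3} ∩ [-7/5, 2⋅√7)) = {-7/88, 7/5, 4}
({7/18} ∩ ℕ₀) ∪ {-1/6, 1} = {-1/6, 1}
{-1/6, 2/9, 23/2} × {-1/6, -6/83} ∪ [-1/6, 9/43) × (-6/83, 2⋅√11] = ({-1/6, 2/9, 23/2} × {-1/6, -6/83}) ∪ ([-1/6, 9/43) × (-6/83, 2⋅√11])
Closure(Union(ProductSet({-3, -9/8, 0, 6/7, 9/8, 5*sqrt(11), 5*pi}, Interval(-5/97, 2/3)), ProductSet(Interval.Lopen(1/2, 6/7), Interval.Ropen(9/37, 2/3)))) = Union(ProductSet({1/2, 6/7}, Interval(9/37, 2/3)), ProductSet({-3, -9/8, 0, 6/7, 9/8, 5*sqrt(11), 5*pi}, Interval(-5/97, 2/3)), ProductSet(Interval(1/2, 6/7), {9/37, 2/3}), ProductSet(Interval.Lopen(1/2, 6/7), Interval.Ropen(9/37, 2/3)))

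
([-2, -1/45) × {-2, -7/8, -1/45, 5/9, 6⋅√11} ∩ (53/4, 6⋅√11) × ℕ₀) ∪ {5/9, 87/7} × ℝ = {5/9, 87/7} × ℝ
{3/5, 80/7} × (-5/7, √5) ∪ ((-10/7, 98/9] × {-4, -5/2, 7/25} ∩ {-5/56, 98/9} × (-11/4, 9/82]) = ({-5/56, 98/9} × {-5/2}) ∪ ({3/5, 80/7} × (-5/7, √5))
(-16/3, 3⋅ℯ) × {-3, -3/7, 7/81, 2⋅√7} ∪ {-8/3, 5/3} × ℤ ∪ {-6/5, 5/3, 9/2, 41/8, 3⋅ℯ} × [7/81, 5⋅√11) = ({-8/3, 5/3} × ℤ) ∪ ((-16/3, 3⋅ℯ) × {-3, -3/7, 7/81, 2⋅√7}) ∪ ({-6/5, 5/3, 9/2, 41/8, 3⋅ℯ} × [7/81, 5⋅√11))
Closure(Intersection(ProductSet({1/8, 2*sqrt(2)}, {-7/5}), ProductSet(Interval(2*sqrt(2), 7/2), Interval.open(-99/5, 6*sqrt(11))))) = ProductSet({2*sqrt(2)}, {-7/5})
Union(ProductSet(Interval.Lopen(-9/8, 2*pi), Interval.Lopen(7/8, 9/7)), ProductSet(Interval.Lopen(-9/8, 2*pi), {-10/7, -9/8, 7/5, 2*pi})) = ProductSet(Interval.Lopen(-9/8, 2*pi), Union({-10/7, -9/8, 7/5, 2*pi}, Interval.Lopen(7/8, 9/7)))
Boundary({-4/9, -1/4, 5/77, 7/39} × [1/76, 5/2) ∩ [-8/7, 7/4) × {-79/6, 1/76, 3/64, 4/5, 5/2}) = {-4/9, -1/4, 5/77, 7/39} × {1/76, 3/64, 4/5}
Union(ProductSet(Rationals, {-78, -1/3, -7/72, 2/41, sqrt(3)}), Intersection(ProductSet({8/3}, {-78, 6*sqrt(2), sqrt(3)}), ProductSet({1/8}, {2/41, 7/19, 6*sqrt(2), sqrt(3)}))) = ProductSet(Rationals, {-78, -1/3, -7/72, 2/41, sqrt(3)})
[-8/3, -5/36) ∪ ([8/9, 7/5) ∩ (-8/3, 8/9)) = [-8/3, -5/36)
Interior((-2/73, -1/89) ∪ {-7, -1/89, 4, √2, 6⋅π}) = (-2/73, -1/89)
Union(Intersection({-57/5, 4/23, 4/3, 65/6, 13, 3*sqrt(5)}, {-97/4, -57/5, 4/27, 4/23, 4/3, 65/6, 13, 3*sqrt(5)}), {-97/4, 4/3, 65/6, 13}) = {-97/4, -57/5, 4/23, 4/3, 65/6, 13, 3*sqrt(5)}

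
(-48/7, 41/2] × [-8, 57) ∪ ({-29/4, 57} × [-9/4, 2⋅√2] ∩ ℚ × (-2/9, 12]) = ((-48/7, 41/2] × [-8, 57)) ∪ ({-29/4, 57} × (-2/9, 2⋅√2])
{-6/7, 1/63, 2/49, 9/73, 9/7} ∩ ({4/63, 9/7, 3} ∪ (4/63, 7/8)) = {9/73, 9/7}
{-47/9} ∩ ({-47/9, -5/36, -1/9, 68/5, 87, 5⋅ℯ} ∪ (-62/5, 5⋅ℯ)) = {-47/9}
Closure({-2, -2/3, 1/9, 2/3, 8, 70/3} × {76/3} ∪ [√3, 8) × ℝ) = ([√3, 8] × ℝ) ∪ ({-2, -2/3, 1/9, 2/3, 8, 70/3} × {76/3})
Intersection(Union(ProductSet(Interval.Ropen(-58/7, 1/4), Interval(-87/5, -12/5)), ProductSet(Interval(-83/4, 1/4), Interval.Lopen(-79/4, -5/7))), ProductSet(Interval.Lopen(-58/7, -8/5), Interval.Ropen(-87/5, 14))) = ProductSet(Interval.Lopen(-58/7, -8/5), Interval(-87/5, -5/7))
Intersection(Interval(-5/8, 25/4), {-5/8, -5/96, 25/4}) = {-5/8, -5/96, 25/4}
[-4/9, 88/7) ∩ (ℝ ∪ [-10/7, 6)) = [-4/9, 88/7)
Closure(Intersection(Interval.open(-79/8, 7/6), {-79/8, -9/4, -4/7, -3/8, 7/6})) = {-9/4, -4/7, -3/8}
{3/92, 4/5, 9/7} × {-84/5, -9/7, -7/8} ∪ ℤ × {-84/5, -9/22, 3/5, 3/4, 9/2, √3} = ({3/92, 4/5, 9/7} × {-84/5, -9/7, -7/8}) ∪ (ℤ × {-84/5, -9/22, 3/5, 3/4, 9/2, √3})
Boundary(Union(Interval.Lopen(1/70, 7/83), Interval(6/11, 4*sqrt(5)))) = {1/70, 7/83, 6/11, 4*sqrt(5)}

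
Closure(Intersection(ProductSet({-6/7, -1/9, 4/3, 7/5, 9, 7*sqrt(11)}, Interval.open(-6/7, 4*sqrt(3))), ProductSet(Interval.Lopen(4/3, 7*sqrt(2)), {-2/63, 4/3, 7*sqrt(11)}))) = ProductSet({7/5, 9}, {-2/63, 4/3})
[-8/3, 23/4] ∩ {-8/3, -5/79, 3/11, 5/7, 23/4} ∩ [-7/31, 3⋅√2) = {-5/79, 3/11, 5/7}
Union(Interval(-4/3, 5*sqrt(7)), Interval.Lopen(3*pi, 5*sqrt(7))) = Interval(-4/3, 5*sqrt(7))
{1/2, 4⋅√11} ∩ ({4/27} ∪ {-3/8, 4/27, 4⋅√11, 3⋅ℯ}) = {4⋅√11}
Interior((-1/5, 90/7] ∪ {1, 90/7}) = (-1/5, 90/7)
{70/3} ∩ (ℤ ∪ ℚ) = {70/3}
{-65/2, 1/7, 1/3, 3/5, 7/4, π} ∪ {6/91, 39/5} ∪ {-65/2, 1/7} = {-65/2, 6/91, 1/7, 1/3, 3/5, 7/4, 39/5, π}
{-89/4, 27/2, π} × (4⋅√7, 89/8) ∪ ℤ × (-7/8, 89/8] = (ℤ × (-7/8, 89/8]) ∪ ({-89/4, 27/2, π} × (4⋅√7, 89/8))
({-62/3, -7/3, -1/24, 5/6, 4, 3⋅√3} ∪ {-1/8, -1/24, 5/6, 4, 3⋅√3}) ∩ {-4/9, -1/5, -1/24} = {-1/24}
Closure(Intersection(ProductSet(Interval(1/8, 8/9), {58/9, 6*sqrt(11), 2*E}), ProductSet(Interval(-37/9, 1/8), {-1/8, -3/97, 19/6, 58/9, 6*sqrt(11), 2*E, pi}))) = ProductSet({1/8}, {58/9, 6*sqrt(11), 2*E})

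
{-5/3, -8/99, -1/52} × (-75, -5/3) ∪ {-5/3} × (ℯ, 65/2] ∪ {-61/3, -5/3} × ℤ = ({-61/3, -5/3} × ℤ) ∪ ({-5/3} × (ℯ, 65/2]) ∪ ({-5/3, -8/99, -1/52} × (-75, -5/3))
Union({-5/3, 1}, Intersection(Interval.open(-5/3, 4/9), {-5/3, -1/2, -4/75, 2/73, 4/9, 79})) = {-5/3, -1/2, -4/75, 2/73, 1}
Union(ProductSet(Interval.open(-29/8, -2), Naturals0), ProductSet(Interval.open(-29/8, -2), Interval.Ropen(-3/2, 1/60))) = ProductSet(Interval.open(-29/8, -2), Union(Interval.Ropen(-3/2, 1/60), Naturals0))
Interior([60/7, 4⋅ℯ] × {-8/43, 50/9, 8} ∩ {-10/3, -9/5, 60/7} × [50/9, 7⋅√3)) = ∅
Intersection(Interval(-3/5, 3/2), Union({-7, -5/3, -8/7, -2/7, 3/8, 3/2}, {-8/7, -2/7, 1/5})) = {-2/7, 1/5, 3/8, 3/2}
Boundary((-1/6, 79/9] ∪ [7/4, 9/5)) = {-1/6, 79/9}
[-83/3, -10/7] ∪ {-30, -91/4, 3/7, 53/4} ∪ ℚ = ℚ ∪ [-83/3, -10/7]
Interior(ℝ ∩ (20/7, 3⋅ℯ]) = (20/7, 3⋅ℯ)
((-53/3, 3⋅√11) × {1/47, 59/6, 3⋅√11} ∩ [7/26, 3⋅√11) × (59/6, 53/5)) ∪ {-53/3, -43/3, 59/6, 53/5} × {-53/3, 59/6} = ({-53/3, -43/3, 59/6, 53/5} × {-53/3, 59/6}) ∪ ([7/26, 3⋅√11) × {3⋅√11})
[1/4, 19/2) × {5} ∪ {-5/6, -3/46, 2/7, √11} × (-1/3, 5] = ([1/4, 19/2) × {5}) ∪ ({-5/6, -3/46, 2/7, √11} × (-1/3, 5])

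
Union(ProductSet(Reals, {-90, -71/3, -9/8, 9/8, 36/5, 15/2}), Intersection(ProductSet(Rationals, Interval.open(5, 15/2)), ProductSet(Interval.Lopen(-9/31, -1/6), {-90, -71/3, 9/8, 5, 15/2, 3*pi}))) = ProductSet(Reals, {-90, -71/3, -9/8, 9/8, 36/5, 15/2})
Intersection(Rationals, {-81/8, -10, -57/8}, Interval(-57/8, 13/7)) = {-57/8}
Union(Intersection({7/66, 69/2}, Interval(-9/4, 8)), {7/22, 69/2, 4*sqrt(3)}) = {7/66, 7/22, 69/2, 4*sqrt(3)}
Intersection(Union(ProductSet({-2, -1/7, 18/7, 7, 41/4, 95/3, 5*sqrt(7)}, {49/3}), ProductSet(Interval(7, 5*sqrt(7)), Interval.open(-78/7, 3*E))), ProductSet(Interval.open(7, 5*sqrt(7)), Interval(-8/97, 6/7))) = ProductSet(Interval.open(7, 5*sqrt(7)), Interval(-8/97, 6/7))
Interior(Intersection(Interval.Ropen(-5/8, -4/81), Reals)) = Interval.open(-5/8, -4/81)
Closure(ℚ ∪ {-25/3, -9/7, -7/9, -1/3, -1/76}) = ℝ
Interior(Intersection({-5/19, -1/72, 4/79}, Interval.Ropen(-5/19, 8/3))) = EmptySet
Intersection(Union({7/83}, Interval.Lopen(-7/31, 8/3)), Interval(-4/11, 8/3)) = Interval.Lopen(-7/31, 8/3)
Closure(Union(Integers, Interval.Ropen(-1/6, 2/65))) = Union(Integers, Interval(-1/6, 2/65))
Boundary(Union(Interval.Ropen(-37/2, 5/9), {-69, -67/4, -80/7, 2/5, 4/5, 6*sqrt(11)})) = {-69, -37/2, 5/9, 4/5, 6*sqrt(11)}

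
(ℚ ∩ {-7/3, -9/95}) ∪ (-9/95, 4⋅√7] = {-7/3} ∪ [-9/95, 4⋅√7]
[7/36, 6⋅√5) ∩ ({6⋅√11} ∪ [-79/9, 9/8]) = [7/36, 9/8]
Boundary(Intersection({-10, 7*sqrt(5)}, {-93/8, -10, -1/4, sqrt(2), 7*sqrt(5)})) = {-10, 7*sqrt(5)}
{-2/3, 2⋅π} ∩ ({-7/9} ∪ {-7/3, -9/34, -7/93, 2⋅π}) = {2⋅π}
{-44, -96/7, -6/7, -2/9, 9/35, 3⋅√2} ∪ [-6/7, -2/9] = {-44, -96/7, 9/35, 3⋅√2} ∪ [-6/7, -2/9]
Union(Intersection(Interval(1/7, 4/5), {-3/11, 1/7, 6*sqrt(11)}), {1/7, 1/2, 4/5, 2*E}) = {1/7, 1/2, 4/5, 2*E}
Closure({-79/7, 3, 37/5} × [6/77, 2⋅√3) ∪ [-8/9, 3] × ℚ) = ([-8/9, 3] × ℝ) ∪ ({-79/7, 3, 37/5} × [6/77, 2⋅√3])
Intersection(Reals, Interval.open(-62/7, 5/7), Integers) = Range(-8, 1, 1)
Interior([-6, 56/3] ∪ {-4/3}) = (-6, 56/3)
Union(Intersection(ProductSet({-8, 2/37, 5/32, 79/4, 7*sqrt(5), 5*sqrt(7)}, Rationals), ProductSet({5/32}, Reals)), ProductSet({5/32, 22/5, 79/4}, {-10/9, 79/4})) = Union(ProductSet({5/32}, Rationals), ProductSet({5/32, 22/5, 79/4}, {-10/9, 79/4}))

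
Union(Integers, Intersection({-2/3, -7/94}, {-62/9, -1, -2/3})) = Union({-2/3}, Integers)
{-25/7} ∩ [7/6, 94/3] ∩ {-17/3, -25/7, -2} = ∅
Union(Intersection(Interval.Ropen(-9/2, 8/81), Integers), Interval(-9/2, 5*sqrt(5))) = Union(Interval(-9/2, 5*sqrt(5)), Range(-4, 1, 1))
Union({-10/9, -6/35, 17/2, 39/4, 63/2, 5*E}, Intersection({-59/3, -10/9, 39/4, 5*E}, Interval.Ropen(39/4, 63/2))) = {-10/9, -6/35, 17/2, 39/4, 63/2, 5*E}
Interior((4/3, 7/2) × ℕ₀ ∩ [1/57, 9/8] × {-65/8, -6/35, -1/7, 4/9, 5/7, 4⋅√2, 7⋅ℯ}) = ∅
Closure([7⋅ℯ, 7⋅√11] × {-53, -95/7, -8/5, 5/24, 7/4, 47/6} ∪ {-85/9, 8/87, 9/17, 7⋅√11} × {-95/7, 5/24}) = ({-85/9, 8/87, 9/17, 7⋅√11} × {-95/7, 5/24}) ∪ ([7⋅ℯ, 7⋅√11] × {-53, -95/7, -8/5, 5/24, 7/4, 47/6})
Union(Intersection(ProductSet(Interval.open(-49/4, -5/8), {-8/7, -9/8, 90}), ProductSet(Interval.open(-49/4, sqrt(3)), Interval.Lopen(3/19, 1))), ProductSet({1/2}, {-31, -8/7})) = ProductSet({1/2}, {-31, -8/7})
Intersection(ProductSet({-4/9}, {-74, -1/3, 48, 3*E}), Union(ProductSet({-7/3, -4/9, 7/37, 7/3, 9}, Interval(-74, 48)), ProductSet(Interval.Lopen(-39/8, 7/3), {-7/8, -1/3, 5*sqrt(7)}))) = ProductSet({-4/9}, {-74, -1/3, 48, 3*E})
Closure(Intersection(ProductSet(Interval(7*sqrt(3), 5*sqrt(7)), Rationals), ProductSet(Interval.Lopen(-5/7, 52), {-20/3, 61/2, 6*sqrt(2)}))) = ProductSet(Interval(7*sqrt(3), 5*sqrt(7)), {-20/3, 61/2})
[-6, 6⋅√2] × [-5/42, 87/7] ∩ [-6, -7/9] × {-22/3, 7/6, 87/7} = [-6, -7/9] × {7/6, 87/7}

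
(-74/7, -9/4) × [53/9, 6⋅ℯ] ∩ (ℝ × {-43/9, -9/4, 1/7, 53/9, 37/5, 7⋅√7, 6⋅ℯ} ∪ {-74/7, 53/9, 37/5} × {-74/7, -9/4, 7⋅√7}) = (-74/7, -9/4) × {53/9, 37/5, 6⋅ℯ}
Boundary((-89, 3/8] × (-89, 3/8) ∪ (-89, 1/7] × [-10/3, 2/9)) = ({-89, 3/8} × [-89, 3/8]) ∪ ([-89, 3/8] × {-89, 3/8})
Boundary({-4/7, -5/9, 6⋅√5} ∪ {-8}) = {-8, -4/7, -5/9, 6⋅√5}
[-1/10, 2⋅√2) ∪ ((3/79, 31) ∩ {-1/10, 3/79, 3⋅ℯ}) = [-1/10, 2⋅√2) ∪ {3⋅ℯ}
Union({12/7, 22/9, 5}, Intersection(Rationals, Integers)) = Union({12/7, 22/9}, Integers)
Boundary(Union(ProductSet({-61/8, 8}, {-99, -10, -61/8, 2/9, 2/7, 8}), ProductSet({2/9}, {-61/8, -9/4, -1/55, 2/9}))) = Union(ProductSet({2/9}, {-61/8, -9/4, -1/55, 2/9}), ProductSet({-61/8, 8}, {-99, -10, -61/8, 2/9, 2/7, 8}))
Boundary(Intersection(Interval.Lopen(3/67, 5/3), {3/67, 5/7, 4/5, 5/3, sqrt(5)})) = {5/7, 4/5, 5/3}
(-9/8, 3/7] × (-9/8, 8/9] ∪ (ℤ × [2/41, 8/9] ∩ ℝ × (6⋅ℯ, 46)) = (-9/8, 3/7] × (-9/8, 8/9]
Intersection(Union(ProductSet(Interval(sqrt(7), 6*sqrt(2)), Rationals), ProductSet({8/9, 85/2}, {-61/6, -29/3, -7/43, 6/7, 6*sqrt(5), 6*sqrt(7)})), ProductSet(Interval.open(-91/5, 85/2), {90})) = ProductSet(Interval(sqrt(7), 6*sqrt(2)), {90})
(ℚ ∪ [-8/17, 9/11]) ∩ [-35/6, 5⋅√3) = [-8/17, 9/11] ∪ (ℚ ∩ [-35/6, 5⋅√3))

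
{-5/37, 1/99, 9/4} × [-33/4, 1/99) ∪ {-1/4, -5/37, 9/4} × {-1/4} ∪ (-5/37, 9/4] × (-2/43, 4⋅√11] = ({-1/4, -5/37, 9/4} × {-1/4}) ∪ ({-5/37, 1/99, 9/4} × [-33/4, 1/99)) ∪ ((-5/37, 9/4] × (-2/43, 4⋅√11])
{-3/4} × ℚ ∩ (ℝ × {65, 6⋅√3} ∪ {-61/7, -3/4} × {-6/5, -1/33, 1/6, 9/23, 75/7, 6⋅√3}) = {-3/4} × {-6/5, -1/33, 1/6, 9/23, 75/7, 65}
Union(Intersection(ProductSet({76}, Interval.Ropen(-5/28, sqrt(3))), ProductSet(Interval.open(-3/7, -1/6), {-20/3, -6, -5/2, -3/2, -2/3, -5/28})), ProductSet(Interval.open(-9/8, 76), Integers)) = ProductSet(Interval.open(-9/8, 76), Integers)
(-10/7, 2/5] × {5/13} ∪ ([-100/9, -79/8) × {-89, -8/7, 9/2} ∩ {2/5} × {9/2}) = (-10/7, 2/5] × {5/13}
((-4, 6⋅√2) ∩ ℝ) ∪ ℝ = (-∞, ∞)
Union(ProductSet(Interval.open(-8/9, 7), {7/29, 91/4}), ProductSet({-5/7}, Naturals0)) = Union(ProductSet({-5/7}, Naturals0), ProductSet(Interval.open(-8/9, 7), {7/29, 91/4}))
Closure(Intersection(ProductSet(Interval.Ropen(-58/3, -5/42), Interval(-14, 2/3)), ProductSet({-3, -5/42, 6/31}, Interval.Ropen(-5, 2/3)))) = ProductSet({-3}, Interval(-5, 2/3))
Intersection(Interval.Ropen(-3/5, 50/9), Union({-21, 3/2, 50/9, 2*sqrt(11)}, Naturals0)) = Union({3/2}, Range(0, 6, 1))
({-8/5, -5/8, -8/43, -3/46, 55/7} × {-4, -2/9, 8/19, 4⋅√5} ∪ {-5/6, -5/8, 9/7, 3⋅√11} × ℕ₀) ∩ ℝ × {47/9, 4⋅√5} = {-8/5, -5/8, -8/43, -3/46, 55/7} × {4⋅√5}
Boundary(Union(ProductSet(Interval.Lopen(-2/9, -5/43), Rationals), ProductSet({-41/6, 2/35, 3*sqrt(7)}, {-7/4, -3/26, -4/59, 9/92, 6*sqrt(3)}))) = Union(ProductSet({-41/6, 2/35, 3*sqrt(7)}, {-7/4, -3/26, -4/59, 9/92, 6*sqrt(3)}), ProductSet(Interval(-2/9, -5/43), Reals))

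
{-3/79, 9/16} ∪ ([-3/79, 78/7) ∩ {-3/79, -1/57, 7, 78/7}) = {-3/79, -1/57, 9/16, 7}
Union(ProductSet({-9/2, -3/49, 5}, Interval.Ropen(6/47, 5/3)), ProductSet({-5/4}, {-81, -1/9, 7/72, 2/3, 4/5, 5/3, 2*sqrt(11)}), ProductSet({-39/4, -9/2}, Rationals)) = Union(ProductSet({-5/4}, {-81, -1/9, 7/72, 2/3, 4/5, 5/3, 2*sqrt(11)}), ProductSet({-39/4, -9/2}, Rationals), ProductSet({-9/2, -3/49, 5}, Interval.Ropen(6/47, 5/3)))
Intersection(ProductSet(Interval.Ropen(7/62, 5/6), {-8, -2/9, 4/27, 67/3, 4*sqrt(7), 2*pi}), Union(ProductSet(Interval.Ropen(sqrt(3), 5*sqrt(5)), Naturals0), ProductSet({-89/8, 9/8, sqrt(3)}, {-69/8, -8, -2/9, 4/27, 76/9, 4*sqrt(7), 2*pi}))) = EmptySet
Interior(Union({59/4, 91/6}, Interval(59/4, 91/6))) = Interval.open(59/4, 91/6)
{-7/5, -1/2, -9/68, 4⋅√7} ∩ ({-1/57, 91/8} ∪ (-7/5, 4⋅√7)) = {-1/2, -9/68}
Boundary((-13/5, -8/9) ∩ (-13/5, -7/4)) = {-13/5, -7/4}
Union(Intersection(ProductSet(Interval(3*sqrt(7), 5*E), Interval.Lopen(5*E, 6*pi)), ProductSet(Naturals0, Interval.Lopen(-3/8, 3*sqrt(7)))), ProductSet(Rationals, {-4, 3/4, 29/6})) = ProductSet(Rationals, {-4, 3/4, 29/6})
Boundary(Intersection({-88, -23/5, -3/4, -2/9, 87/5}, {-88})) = {-88}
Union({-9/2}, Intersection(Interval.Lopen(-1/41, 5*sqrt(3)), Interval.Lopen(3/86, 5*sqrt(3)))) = Union({-9/2}, Interval.Lopen(3/86, 5*sqrt(3)))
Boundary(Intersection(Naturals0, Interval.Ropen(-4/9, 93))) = Range(0, 93, 1)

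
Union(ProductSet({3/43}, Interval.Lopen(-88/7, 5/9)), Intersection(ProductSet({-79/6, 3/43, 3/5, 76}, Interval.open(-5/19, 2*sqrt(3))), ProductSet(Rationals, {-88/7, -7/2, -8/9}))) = ProductSet({3/43}, Interval.Lopen(-88/7, 5/9))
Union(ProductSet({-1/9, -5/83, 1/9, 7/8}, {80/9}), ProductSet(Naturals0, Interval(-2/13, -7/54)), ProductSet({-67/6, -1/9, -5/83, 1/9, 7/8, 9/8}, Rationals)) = Union(ProductSet({-67/6, -1/9, -5/83, 1/9, 7/8, 9/8}, Rationals), ProductSet(Naturals0, Interval(-2/13, -7/54)))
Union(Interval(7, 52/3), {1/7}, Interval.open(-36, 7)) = Interval.Lopen(-36, 52/3)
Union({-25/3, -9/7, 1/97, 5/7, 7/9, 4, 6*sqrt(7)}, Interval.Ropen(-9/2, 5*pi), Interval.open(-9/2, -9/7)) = Union({-25/3, 6*sqrt(7)}, Interval.Ropen(-9/2, 5*pi))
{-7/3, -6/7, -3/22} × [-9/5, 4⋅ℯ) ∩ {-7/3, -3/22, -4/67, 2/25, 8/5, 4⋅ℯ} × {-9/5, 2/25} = {-7/3, -3/22} × {-9/5, 2/25}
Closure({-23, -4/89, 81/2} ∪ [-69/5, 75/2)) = {-23, 81/2} ∪ [-69/5, 75/2]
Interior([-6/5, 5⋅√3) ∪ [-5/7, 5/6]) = (-6/5, 5⋅√3)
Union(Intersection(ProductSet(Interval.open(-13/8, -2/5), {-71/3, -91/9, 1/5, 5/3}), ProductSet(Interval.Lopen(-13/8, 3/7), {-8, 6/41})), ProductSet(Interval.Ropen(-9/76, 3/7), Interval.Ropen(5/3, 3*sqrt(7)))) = ProductSet(Interval.Ropen(-9/76, 3/7), Interval.Ropen(5/3, 3*sqrt(7)))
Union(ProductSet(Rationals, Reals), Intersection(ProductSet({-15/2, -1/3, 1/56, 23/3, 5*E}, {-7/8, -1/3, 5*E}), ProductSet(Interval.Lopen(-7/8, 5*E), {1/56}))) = ProductSet(Rationals, Reals)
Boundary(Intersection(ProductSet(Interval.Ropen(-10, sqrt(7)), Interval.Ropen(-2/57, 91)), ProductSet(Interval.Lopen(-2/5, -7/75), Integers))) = ProductSet(Interval(-2/5, -7/75), Range(0, 91, 1))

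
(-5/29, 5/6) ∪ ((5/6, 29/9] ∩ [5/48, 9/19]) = (-5/29, 5/6)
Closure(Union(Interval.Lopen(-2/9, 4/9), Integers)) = Union(Integers, Interval(-2/9, 4/9))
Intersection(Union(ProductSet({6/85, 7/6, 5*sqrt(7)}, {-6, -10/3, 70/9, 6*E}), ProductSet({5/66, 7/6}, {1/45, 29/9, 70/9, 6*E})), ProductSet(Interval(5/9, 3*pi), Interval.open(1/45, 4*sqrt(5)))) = ProductSet({7/6}, {29/9, 70/9})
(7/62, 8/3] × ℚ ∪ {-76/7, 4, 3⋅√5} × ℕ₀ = ((7/62, 8/3] × ℚ) ∪ ({-76/7, 4, 3⋅√5} × ℕ₀)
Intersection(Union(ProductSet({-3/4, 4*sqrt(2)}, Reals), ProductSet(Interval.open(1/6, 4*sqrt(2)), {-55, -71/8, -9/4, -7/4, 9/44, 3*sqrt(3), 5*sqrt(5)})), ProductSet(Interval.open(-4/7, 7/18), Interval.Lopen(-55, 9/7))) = ProductSet(Interval.open(1/6, 7/18), {-71/8, -9/4, -7/4, 9/44})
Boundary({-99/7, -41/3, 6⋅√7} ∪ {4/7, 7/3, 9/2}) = {-99/7, -41/3, 4/7, 7/3, 9/2, 6⋅√7}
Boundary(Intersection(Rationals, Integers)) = Integers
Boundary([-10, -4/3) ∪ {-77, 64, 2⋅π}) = {-77, -10, -4/3, 64, 2⋅π}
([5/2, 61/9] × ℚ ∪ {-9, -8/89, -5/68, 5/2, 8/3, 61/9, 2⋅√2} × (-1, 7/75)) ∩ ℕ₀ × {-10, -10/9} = {3, 4, 5, 6} × {-10, -10/9}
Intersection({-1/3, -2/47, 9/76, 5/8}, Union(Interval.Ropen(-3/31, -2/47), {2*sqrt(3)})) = EmptySet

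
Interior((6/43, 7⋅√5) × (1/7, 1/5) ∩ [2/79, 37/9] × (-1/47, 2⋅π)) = (6/43, 37/9) × (1/7, 1/5)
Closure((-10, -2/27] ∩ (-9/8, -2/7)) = [-9/8, -2/7]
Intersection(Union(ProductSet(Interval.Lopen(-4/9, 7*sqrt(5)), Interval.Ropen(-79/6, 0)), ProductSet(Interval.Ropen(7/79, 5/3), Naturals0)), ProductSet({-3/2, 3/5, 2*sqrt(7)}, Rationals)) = Union(ProductSet({3/5}, Naturals0), ProductSet({3/5, 2*sqrt(7)}, Intersection(Interval.Ropen(-79/6, 0), Rationals)))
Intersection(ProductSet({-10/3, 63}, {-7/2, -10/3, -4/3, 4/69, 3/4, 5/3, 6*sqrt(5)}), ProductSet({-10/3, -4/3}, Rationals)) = ProductSet({-10/3}, {-7/2, -10/3, -4/3, 4/69, 3/4, 5/3})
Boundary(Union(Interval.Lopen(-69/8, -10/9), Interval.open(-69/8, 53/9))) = {-69/8, 53/9}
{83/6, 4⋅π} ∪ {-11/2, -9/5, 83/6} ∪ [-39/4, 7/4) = [-39/4, 7/4) ∪ {83/6, 4⋅π}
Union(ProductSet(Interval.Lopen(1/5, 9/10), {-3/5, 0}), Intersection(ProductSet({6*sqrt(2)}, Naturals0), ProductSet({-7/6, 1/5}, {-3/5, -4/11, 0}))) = ProductSet(Interval.Lopen(1/5, 9/10), {-3/5, 0})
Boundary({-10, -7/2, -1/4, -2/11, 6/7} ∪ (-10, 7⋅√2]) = {-10, 7⋅√2}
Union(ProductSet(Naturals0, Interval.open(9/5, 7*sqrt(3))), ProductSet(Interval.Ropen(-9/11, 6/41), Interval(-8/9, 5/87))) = Union(ProductSet(Interval.Ropen(-9/11, 6/41), Interval(-8/9, 5/87)), ProductSet(Naturals0, Interval.open(9/5, 7*sqrt(3))))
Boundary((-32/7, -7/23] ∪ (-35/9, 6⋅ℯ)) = {-32/7, 6⋅ℯ}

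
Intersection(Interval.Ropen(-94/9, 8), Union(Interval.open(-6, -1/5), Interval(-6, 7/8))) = Interval(-6, 7/8)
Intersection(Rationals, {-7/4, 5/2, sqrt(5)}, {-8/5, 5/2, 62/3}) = {5/2}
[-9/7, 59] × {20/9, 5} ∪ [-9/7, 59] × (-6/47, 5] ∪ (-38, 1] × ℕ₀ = ((-38, 1] × ℕ₀) ∪ ([-9/7, 59] × (-6/47, 5])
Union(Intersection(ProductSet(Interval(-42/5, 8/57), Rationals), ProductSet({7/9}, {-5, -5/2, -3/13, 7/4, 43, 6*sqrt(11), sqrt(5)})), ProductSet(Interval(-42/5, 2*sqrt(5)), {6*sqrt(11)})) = ProductSet(Interval(-42/5, 2*sqrt(5)), {6*sqrt(11)})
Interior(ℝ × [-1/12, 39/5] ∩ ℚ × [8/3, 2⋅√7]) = ∅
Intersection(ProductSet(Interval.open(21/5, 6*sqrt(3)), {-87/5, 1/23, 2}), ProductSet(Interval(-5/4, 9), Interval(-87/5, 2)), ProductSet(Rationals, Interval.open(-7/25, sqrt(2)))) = ProductSet(Intersection(Interval.Lopen(21/5, 9), Rationals), {1/23})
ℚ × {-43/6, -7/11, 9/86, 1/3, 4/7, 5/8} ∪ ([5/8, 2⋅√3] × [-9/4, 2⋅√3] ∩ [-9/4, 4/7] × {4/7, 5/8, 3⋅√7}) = ℚ × {-43/6, -7/11, 9/86, 1/3, 4/7, 5/8}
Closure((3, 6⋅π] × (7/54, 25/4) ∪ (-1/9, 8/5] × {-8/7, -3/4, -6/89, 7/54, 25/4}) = ({3, 6⋅π} × [7/54, 25/4]) ∪ ([3, 6⋅π] × {7/54, 25/4}) ∪ ([-1/9, 8/5] × {-8/7, -3/4, -6/89, 7/54, 25/4}) ∪ ((3, 6⋅π] × (7/54, 25/4))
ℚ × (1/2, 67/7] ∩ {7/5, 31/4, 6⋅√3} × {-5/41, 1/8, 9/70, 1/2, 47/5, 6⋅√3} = {7/5, 31/4} × {47/5}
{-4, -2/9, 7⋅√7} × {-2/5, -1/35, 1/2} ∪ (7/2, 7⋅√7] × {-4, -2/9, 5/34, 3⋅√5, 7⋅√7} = ({-4, -2/9, 7⋅√7} × {-2/5, -1/35, 1/2}) ∪ ((7/2, 7⋅√7] × {-4, -2/9, 5/34, 3⋅√5, 7⋅√7})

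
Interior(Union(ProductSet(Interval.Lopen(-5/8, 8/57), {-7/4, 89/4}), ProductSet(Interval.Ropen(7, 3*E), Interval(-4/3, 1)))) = ProductSet(Interval.open(7, 3*E), Interval.open(-4/3, 1))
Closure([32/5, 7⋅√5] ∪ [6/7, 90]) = [6/7, 90]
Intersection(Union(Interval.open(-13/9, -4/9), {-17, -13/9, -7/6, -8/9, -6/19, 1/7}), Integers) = Union({-17}, Range(-1, 0, 1))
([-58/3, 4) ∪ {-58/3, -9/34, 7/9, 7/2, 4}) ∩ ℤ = {-19, -18, …, 4}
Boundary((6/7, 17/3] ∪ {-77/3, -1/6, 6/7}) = {-77/3, -1/6, 6/7, 17/3}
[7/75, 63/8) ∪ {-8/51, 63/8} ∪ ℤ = ℤ ∪ {-8/51} ∪ [7/75, 63/8]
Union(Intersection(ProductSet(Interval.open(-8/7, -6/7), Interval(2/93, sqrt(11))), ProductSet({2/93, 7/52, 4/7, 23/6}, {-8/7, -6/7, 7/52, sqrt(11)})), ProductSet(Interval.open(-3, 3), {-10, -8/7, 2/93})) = ProductSet(Interval.open(-3, 3), {-10, -8/7, 2/93})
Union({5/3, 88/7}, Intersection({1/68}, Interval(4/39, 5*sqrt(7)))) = {5/3, 88/7}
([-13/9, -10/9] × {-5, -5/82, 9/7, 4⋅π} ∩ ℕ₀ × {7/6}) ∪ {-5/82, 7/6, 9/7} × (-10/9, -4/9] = {-5/82, 7/6, 9/7} × (-10/9, -4/9]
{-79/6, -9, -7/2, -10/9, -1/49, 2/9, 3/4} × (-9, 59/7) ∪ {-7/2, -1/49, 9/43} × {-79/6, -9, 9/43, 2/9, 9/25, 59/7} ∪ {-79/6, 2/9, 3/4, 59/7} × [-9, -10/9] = ({-79/6, 2/9, 3/4, 59/7} × [-9, -10/9]) ∪ ({-7/2, -1/49, 9/43} × {-79/6, -9, 9/43, 2/9, 9/25, 59/7}) ∪ ({-79/6, -9, -7/2, -10/9, -1/49, 2/9, 3/4} × (-9, 59/7))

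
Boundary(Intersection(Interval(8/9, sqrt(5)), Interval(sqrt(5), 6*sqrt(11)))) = {sqrt(5)}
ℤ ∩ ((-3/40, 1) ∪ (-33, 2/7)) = {-32, -31, …, 0}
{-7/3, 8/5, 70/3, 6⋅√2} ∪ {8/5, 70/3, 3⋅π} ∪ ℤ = ℤ ∪ {-7/3, 8/5, 70/3, 6⋅√2, 3⋅π}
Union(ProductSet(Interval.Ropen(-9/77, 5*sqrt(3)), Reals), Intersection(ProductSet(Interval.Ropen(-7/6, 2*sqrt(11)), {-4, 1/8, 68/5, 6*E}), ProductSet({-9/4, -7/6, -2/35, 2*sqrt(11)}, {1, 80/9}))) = ProductSet(Interval.Ropen(-9/77, 5*sqrt(3)), Reals)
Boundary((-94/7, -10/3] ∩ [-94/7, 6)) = {-94/7, -10/3}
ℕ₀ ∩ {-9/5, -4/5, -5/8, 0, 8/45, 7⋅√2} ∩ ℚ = {0}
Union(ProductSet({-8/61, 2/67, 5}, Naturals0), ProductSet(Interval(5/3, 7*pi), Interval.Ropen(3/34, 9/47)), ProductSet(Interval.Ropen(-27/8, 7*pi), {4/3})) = Union(ProductSet({-8/61, 2/67, 5}, Naturals0), ProductSet(Interval.Ropen(-27/8, 7*pi), {4/3}), ProductSet(Interval(5/3, 7*pi), Interval.Ropen(3/34, 9/47)))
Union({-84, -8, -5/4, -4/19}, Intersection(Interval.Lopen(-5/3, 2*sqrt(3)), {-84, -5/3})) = {-84, -8, -5/4, -4/19}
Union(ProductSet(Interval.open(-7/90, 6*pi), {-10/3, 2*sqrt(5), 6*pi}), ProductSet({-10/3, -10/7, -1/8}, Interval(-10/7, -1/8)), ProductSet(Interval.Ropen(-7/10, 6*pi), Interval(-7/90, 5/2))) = Union(ProductSet({-10/3, -10/7, -1/8}, Interval(-10/7, -1/8)), ProductSet(Interval.Ropen(-7/10, 6*pi), Interval(-7/90, 5/2)), ProductSet(Interval.open(-7/90, 6*pi), {-10/3, 2*sqrt(5), 6*pi}))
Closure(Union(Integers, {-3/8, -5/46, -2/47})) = Union({-3/8, -5/46, -2/47}, Integers)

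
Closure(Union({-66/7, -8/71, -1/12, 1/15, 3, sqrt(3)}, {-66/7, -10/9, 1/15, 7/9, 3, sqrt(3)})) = {-66/7, -10/9, -8/71, -1/12, 1/15, 7/9, 3, sqrt(3)}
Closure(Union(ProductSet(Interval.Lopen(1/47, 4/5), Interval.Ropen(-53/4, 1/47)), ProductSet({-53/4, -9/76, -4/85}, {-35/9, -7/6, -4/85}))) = Union(ProductSet({1/47, 4/5}, Interval(-53/4, 1/47)), ProductSet({-53/4, -9/76, -4/85}, {-35/9, -7/6, -4/85}), ProductSet(Interval(1/47, 4/5), {-53/4, 1/47}), ProductSet(Interval.Lopen(1/47, 4/5), Interval.Ropen(-53/4, 1/47)))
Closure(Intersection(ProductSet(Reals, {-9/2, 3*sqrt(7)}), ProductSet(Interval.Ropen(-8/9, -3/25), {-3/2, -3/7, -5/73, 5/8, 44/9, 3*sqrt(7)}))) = ProductSet(Interval(-8/9, -3/25), {3*sqrt(7)})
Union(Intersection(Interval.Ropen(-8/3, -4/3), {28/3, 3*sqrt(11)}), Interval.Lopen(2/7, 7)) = Interval.Lopen(2/7, 7)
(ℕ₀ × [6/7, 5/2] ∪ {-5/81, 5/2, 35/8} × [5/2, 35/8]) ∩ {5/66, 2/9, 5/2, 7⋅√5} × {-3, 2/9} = ∅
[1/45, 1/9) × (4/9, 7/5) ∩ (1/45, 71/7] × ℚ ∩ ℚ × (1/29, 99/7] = (ℚ ∩ (1/45, 1/9)) × (ℚ ∩ (4/9, 7/5))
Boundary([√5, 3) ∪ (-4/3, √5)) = {-4/3, 3}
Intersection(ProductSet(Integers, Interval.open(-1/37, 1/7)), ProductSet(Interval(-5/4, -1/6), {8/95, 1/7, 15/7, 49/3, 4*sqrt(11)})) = ProductSet(Range(-1, 0, 1), {8/95})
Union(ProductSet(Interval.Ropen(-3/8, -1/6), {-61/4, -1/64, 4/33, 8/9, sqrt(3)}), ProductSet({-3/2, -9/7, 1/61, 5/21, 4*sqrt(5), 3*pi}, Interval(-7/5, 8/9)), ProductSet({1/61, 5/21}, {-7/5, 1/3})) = Union(ProductSet({-3/2, -9/7, 1/61, 5/21, 4*sqrt(5), 3*pi}, Interval(-7/5, 8/9)), ProductSet(Interval.Ropen(-3/8, -1/6), {-61/4, -1/64, 4/33, 8/9, sqrt(3)}))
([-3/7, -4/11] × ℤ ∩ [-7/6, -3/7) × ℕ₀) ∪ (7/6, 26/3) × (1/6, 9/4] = (7/6, 26/3) × (1/6, 9/4]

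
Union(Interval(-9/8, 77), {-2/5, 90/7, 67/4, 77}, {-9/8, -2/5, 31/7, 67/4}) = Interval(-9/8, 77)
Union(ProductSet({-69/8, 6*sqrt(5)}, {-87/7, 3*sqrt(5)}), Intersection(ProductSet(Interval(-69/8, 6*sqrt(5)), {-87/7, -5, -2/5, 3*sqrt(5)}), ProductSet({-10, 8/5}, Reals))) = Union(ProductSet({8/5}, {-87/7, -5, -2/5, 3*sqrt(5)}), ProductSet({-69/8, 6*sqrt(5)}, {-87/7, 3*sqrt(5)}))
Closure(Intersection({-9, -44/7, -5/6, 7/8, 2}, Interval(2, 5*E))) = {2}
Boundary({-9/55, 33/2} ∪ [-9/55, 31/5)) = {-9/55, 31/5, 33/2}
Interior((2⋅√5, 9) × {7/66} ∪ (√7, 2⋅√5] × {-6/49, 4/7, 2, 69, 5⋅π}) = ∅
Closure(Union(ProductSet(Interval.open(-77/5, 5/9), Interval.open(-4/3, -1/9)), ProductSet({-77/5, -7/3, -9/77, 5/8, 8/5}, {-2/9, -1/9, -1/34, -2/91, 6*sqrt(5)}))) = Union(ProductSet({-77/5, 5/9}, Interval(-4/3, -1/9)), ProductSet({-77/5, -7/3, -9/77, 5/8, 8/5}, {-2/9, -1/9, -1/34, -2/91, 6*sqrt(5)}), ProductSet(Interval(-77/5, 5/9), {-4/3, -1/9}), ProductSet(Interval.open(-77/5, 5/9), Interval.open(-4/3, -1/9)))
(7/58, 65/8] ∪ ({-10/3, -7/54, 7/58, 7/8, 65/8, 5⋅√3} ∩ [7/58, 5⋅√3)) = [7/58, 65/8]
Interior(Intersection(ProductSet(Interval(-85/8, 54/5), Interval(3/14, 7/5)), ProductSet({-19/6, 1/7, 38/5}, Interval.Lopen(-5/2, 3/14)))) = EmptySet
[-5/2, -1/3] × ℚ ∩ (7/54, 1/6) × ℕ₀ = ∅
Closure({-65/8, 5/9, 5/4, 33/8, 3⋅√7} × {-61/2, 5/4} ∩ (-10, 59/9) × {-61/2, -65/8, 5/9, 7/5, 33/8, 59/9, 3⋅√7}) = {-65/8, 5/9, 5/4, 33/8} × {-61/2}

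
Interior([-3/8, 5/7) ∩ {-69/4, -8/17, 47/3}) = ∅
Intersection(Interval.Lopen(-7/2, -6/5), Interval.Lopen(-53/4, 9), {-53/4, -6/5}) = {-6/5}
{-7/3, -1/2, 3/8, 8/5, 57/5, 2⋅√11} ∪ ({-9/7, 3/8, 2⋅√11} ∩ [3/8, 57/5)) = {-7/3, -1/2, 3/8, 8/5, 57/5, 2⋅√11}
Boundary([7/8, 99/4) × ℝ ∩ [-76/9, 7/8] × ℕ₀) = {7/8} × ℕ₀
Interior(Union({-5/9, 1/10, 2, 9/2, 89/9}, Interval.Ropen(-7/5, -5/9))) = Interval.open(-7/5, -5/9)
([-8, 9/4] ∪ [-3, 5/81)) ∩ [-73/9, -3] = [-8, -3]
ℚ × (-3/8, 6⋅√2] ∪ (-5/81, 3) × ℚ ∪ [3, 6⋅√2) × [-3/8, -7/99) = ((-5/81, 3) × ℚ) ∪ (ℚ × (-3/8, 6⋅√2]) ∪ ([3, 6⋅√2) × [-3/8, -7/99))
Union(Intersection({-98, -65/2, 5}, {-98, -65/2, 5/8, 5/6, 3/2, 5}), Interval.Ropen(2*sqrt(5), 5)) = Union({-98, -65/2}, Interval(2*sqrt(5), 5))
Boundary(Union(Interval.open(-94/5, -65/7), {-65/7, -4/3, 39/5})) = {-94/5, -65/7, -4/3, 39/5}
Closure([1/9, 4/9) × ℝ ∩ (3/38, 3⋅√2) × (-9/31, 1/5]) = ({1/9, 4/9} × [-9/31, 1/5]) ∪ ([1/9, 4/9] × {-9/31, 1/5}) ∪ ([1/9, 4/9) × (-9/31, 1/5])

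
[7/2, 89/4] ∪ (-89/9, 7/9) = (-89/9, 7/9) ∪ [7/2, 89/4]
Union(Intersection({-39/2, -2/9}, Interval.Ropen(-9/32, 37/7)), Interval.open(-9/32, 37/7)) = Interval.open(-9/32, 37/7)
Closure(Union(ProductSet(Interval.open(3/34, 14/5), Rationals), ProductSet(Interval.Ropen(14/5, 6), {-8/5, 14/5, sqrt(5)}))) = Union(ProductSet(Interval(3/34, 14/5), Reals), ProductSet(Interval(14/5, 6), {-8/5, 14/5, sqrt(5)}))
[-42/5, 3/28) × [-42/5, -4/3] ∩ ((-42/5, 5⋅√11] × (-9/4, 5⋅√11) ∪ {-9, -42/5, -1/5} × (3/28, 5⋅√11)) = (-42/5, 3/28) × (-9/4, -4/3]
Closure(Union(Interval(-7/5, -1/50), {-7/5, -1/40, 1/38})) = Union({1/38}, Interval(-7/5, -1/50))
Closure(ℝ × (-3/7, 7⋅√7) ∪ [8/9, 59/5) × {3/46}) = ℝ × [-3/7, 7⋅√7]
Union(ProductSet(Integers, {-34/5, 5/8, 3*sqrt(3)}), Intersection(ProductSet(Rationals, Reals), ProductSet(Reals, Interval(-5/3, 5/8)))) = Union(ProductSet(Integers, {-34/5, 5/8, 3*sqrt(3)}), ProductSet(Rationals, Interval(-5/3, 5/8)))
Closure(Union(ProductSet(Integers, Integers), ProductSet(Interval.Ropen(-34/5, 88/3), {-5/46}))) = Union(ProductSet(Integers, Integers), ProductSet(Interval(-34/5, 88/3), {-5/46}))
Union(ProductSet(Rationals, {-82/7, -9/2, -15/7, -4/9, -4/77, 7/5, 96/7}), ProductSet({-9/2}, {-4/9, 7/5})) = ProductSet(Rationals, {-82/7, -9/2, -15/7, -4/9, -4/77, 7/5, 96/7})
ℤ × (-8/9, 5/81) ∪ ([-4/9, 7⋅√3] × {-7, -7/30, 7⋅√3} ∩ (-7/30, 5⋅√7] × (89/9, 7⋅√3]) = (ℤ × (-8/9, 5/81)) ∪ ((-7/30, 7⋅√3] × {7⋅√3})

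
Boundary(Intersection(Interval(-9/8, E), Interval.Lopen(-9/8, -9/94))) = {-9/8, -9/94}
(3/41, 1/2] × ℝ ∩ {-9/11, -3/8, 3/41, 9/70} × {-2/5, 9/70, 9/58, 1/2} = {9/70} × {-2/5, 9/70, 9/58, 1/2}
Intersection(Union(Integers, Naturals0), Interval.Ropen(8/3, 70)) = Range(3, 70, 1)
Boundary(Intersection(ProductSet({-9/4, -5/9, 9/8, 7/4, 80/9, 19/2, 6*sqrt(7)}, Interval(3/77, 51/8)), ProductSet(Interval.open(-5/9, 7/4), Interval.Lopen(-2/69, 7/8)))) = ProductSet({9/8}, Interval(3/77, 7/8))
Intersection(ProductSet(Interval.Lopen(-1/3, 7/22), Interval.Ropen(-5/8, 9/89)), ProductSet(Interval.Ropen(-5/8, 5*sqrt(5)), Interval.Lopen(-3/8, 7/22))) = ProductSet(Interval.Lopen(-1/3, 7/22), Interval.open(-3/8, 9/89))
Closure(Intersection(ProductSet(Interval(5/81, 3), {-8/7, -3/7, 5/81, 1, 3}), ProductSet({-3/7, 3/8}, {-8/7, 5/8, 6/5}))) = ProductSet({3/8}, {-8/7})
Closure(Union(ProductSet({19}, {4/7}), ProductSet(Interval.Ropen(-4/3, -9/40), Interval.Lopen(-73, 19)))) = Union(ProductSet({19}, {4/7}), ProductSet({-4/3, -9/40}, Interval(-73, 19)), ProductSet(Interval(-4/3, -9/40), {-73, 19}), ProductSet(Interval.Ropen(-4/3, -9/40), Interval.Lopen(-73, 19)))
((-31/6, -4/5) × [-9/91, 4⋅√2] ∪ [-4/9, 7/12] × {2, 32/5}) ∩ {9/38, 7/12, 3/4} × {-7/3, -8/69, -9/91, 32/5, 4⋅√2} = {9/38, 7/12} × {32/5}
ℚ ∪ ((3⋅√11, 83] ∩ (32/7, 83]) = ℚ ∪ (3⋅√11, 83]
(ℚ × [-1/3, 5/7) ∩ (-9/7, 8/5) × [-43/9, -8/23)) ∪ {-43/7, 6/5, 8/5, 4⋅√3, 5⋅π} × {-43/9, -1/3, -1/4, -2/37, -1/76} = {-43/7, 6/5, 8/5, 4⋅√3, 5⋅π} × {-43/9, -1/3, -1/4, -2/37, -1/76}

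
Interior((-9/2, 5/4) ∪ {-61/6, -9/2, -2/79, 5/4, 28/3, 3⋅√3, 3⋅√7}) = (-9/2, 5/4)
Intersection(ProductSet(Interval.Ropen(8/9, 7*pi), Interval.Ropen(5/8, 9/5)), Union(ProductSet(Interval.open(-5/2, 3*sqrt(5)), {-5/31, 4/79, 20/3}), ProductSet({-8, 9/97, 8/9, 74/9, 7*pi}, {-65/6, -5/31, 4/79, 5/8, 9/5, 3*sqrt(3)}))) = ProductSet({8/9, 74/9}, {5/8})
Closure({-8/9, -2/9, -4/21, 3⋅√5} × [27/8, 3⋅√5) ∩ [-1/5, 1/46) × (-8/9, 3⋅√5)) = {-4/21} × [27/8, 3⋅√5]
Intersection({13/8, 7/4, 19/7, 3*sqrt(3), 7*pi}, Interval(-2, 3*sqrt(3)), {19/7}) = {19/7}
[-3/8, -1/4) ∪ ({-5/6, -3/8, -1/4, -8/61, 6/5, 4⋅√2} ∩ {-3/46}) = [-3/8, -1/4)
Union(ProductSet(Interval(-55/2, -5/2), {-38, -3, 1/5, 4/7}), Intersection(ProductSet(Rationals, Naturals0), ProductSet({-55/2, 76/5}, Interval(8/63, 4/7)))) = ProductSet(Interval(-55/2, -5/2), {-38, -3, 1/5, 4/7})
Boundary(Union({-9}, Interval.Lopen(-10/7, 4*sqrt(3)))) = {-9, -10/7, 4*sqrt(3)}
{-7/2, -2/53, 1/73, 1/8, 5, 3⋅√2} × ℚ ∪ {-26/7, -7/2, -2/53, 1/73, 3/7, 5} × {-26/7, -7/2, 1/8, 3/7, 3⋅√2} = ({-7/2, -2/53, 1/73, 1/8, 5, 3⋅√2} × ℚ) ∪ ({-26/7, -7/2, -2/53, 1/73, 3/7, 5} × {-26/7, -7/2, 1/8, 3/7, 3⋅√2})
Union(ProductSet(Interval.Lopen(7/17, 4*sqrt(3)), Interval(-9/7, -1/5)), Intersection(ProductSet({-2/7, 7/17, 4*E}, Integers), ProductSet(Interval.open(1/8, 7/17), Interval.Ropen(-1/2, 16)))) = ProductSet(Interval.Lopen(7/17, 4*sqrt(3)), Interval(-9/7, -1/5))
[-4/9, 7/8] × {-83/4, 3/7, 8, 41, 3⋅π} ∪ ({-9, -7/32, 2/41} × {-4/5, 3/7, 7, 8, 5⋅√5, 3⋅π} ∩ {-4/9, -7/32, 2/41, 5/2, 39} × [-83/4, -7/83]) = ({-7/32, 2/41} × {-4/5}) ∪ ([-4/9, 7/8] × {-83/4, 3/7, 8, 41, 3⋅π})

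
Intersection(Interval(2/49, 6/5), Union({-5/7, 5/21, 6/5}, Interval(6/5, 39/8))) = {5/21, 6/5}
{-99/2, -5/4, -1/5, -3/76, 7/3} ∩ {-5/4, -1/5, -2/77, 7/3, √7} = {-5/4, -1/5, 7/3}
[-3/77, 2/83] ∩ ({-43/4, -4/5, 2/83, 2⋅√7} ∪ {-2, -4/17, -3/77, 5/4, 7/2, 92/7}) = {-3/77, 2/83}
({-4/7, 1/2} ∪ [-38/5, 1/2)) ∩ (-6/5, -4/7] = (-6/5, -4/7]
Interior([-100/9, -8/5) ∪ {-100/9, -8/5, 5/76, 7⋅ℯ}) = (-100/9, -8/5)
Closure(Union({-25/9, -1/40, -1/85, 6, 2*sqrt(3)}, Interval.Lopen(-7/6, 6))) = Union({-25/9}, Interval(-7/6, 6))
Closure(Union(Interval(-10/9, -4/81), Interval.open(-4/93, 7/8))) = Union(Interval(-10/9, -4/81), Interval(-4/93, 7/8))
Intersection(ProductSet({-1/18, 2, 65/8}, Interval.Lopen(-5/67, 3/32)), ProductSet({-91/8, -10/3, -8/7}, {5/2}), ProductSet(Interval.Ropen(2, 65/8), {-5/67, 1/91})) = EmptySet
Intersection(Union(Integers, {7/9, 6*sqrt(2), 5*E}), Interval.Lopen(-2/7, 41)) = Union({7/9, 6*sqrt(2), 5*E}, Range(0, 42, 1))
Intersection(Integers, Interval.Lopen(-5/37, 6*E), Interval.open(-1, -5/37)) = EmptySet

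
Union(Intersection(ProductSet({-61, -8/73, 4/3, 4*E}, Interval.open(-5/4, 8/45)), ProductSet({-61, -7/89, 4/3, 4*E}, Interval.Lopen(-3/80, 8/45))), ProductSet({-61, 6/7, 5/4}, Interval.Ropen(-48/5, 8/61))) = Union(ProductSet({-61, 6/7, 5/4}, Interval.Ropen(-48/5, 8/61)), ProductSet({-61, 4/3, 4*E}, Interval.open(-3/80, 8/45)))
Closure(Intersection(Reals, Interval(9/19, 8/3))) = Interval(9/19, 8/3)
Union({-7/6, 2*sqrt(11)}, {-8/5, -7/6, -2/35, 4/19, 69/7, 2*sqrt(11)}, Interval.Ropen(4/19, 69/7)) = Union({-8/5, -7/6, -2/35}, Interval(4/19, 69/7))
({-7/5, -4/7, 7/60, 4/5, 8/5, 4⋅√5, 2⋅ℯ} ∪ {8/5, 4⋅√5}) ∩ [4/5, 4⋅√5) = {4/5, 8/5, 2⋅ℯ}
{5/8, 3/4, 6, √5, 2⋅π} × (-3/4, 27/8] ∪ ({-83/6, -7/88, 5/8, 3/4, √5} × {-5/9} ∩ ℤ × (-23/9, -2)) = {5/8, 3/4, 6, √5, 2⋅π} × (-3/4, 27/8]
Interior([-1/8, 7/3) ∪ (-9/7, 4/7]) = (-9/7, 7/3)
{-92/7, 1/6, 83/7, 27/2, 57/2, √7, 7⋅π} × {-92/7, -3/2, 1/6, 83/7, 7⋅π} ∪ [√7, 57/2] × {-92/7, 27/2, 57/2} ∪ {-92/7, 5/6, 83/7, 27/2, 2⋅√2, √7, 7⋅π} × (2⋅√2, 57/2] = ([√7, 57/2] × {-92/7, 27/2, 57/2}) ∪ ({-92/7, 1/6, 83/7, 27/2, 57/2, √7, 7⋅π} × {-92/7, -3/2, 1/6, 83/7, 7⋅π}) ∪ ({-92/7, 5/6, 83/7, 27/2, 2⋅√2, √7, 7⋅π} × (2⋅√2, 57/2])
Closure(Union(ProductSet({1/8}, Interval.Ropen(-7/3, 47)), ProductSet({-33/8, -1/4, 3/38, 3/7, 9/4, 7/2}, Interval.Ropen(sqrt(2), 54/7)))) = Union(ProductSet({1/8}, Interval(-7/3, 47)), ProductSet({-33/8, -1/4, 3/38, 3/7, 9/4, 7/2}, Interval(sqrt(2), 54/7)))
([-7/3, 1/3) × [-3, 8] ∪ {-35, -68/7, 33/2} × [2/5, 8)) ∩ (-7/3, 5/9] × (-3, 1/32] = (-7/3, 1/3) × (-3, 1/32]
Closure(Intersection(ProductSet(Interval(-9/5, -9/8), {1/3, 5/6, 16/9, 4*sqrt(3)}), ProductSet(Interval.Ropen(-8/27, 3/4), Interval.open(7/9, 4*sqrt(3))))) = EmptySet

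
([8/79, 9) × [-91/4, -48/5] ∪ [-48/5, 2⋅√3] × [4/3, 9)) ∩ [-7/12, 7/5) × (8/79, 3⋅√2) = [-7/12, 7/5) × [4/3, 3⋅√2)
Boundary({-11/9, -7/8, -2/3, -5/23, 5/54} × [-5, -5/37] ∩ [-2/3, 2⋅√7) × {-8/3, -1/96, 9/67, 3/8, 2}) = {-2/3, -5/23, 5/54} × {-8/3}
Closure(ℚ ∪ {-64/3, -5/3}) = ℝ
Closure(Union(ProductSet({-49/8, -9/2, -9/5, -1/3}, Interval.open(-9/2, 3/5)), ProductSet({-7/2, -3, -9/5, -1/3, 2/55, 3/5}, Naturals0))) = Union(ProductSet({-49/8, -9/2, -9/5, -1/3}, Interval(-9/2, 3/5)), ProductSet({-7/2, -3, -9/5, -1/3, 2/55, 3/5}, Naturals0))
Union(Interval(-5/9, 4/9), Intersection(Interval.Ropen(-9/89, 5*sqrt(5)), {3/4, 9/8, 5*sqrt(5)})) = Union({3/4, 9/8}, Interval(-5/9, 4/9))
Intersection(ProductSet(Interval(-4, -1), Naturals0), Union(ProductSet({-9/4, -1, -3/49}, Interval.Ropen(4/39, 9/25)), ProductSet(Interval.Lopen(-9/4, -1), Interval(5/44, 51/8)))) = ProductSet(Interval.Lopen(-9/4, -1), Range(1, 7, 1))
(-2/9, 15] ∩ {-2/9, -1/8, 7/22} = {-1/8, 7/22}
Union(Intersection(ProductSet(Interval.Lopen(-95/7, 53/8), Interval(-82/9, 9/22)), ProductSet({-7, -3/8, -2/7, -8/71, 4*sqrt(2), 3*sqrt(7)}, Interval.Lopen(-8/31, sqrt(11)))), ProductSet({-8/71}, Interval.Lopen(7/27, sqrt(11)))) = Union(ProductSet({-8/71}, Interval.Lopen(7/27, sqrt(11))), ProductSet({-7, -3/8, -2/7, -8/71, 4*sqrt(2)}, Interval.Lopen(-8/31, 9/22)))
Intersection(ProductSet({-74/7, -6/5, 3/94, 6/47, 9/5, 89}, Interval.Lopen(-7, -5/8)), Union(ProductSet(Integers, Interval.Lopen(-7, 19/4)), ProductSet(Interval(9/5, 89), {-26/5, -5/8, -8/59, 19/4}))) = Union(ProductSet({89}, Interval.Lopen(-7, -5/8)), ProductSet({9/5, 89}, {-26/5, -5/8}))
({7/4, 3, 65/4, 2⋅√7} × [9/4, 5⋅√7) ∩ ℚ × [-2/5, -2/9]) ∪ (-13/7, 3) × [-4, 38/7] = (-13/7, 3) × [-4, 38/7]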